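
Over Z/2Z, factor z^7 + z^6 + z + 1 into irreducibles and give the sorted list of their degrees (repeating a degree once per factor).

Write g(z) = z^7 + z^6 + z + 1.
Roots in Z/2Z: g(0) = 1; g(1) = 0 → root.
Linear factors from roots: (z + 1).
Complete factorization: g(z) = (z + 1)^3·(z^2 + z + 1)^2.
Factor degrees with multiplicity: 1 + 1 + 1 + 2 + 2 = 7.

1, 1, 1, 2, 2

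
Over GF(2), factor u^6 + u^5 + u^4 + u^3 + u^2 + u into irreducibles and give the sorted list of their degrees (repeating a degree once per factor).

1, 1, 2, 2

Write h(u) = u^6 + u^5 + u^4 + u^3 + u^2 + u.
Roots in GF(2): h(0) = 0 → root; h(1) = 0 → root.
Linear factors from roots: (u), (u + 1).
Complete factorization: h(u) = (u)·(u + 1)·(u^2 + u + 1)^2.
Factor degrees with multiplicity: 1 + 1 + 2 + 2 = 6.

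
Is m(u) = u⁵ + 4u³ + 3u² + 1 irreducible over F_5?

Yes

Check for roots in F_5: m(0) = 1; m(1) = 4; m(2) = 2; m(3) = 4; m(4) = 4.
No roots, so no linear factors.
Degree-2 irreducible divisors: test the 10 monic irreducibles of degree 2 over GF(5).
None of them divide m (all give nonzero remainder).
No irreducible factor of degree ≤ 2 exists, so m is irreducible over GF(5).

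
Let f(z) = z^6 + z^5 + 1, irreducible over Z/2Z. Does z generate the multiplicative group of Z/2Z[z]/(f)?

|GF(2^6)^×| = 2^6 − 1 = 63. Prime factorization: 63 = 3^2·7.
f is primitive ⇔ z has order 63 in GF(2)[z]/(f), i.e. z^(63/q) ≠ 1 for each prime q | 63.
z^(21) mod f = z^5 + z^4 + z^3 + 1.
z^(9) mod f = z^5 + z^3 + z^2 + z + 1.
None equal 1, so z has full order 63; f is primitive.

Yes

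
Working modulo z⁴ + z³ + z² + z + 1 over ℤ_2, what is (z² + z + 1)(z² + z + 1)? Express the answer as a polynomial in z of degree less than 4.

Multiply in ℤ_2[z]: (z² + z + 1)·(z² + z + 1) = z⁴ + z² + 1.
Reduce using z⁴ ≡ z³ + z² + z + 1 (mod z⁴ + z³ + z² + z + 1).
Reduced: z³ + z.

z^3 + z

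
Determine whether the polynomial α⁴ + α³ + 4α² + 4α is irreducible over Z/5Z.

No

Write f(α) = α⁴ + α³ + 4α² + 4α.
Check for roots in Z/5Z: f(0) = 0 → root; f(1) = 0 → root; f(2) = 3; f(3) = 1; f(4) = 0 → root.
f(0) = 0, so (α) divides f(α); f is reducible.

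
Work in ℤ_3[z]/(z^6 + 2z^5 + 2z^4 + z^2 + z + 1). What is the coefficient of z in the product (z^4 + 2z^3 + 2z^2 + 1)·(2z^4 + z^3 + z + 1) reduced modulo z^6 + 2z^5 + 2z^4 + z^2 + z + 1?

Multiply in ℤ_3[z]: (z^4 + 2z^3 + 2z^2 + 1)·(2z^4 + z^3 + z + 1) = 2z^8 + 2z^7 + 2z^4 + 2z^3 + 2z^2 + z + 1.
Reduce using z^6 ≡ z^5 + z^4 + 2z^2 + 2z + 2 (mod z^6 + 2z^5 + 2z^4 + z^2 + z + 1).
Reduced: z^5 + 2z^3 + 2z^2 + 1.

0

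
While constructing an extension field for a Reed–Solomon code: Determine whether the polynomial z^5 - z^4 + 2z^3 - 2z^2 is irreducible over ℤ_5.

No

Write h(z) = z^5 - z^4 + 2z^3 - 2z^2.
Check for roots in ℤ_5: h(0) = 0 → root; h(1) = 0 → root; h(2) = 4; h(3) = 3; h(4) = 4.
h(0) = 0, so (z) divides h(z); h is reducible.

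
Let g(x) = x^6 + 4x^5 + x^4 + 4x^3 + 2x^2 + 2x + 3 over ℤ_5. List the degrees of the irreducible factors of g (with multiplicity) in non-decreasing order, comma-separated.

Roots in ℤ_5: g(0) = 3; g(1) = 2; g(2) = 0 → root; g(3) = 2; g(4) = 2.
Linear factors from roots: (x + 3).
Complete factorization: g(x) = (x + 3)·(x^2 + 2)·(x^3 + x^2 + x + 3).
Factor degrees with multiplicity: 1 + 2 + 3 = 6.

1, 2, 3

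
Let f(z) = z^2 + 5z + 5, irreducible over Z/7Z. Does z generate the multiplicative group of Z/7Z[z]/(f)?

Yes

|GF(7^2)^×| = 7^2 − 1 = 48. Prime factorization: 48 = 2^4·3.
f is primitive ⇔ z has order 48 in GF(7)[z]/(f), i.e. z^(48/q) ≠ 1 for each prime q | 48.
z^(24) mod f = 6.
z^(16) mod f = 4.
None equal 1, so z has full order 48; f is primitive.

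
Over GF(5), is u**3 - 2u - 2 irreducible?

Yes

Write m(u) = u**3 - 2u - 2.
Check for roots in GF(5): m(0) = 3; m(1) = 2; m(2) = 2; m(3) = 4; m(4) = 4.
No roots. A degree-3 polynomial over a field with no linear factor is irreducible.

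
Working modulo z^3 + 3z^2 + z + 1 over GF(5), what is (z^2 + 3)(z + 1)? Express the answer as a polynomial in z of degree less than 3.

3z^2 + 2z + 2

Multiply in GF(5)[z]: (z^2 + 3)·(z + 1) = z^3 + z^2 + 3z + 3.
Reduce using z^3 ≡ 2z^2 + 4z + 4 (mod z^3 + 3z^2 + z + 1).
Reduced: 3z^2 + 2z + 2.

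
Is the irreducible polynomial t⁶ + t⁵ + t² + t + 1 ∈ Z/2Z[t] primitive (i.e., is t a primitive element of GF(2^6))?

Write f(t) = t⁶ + t⁵ + t² + t + 1.
|GF(2^6)^×| = 2^6 − 1 = 63. Prime factorization: 63 = 3^2·7.
f is primitive ⇔ t has order 63 in GF(2)[t]/(f), i.e. t^(63/q) ≠ 1 for each prime q | 63.
t^(21) mod f = t⁵ + t³ + t².
t^(9) mod f = t³ + t² + 1.
None equal 1, so t has full order 63; f is primitive.

Yes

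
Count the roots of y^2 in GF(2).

1

Write P(y) = y^2.
Evaluate at each of the 2 elements of GF(2):
P(0) = 0 → root; P(1) = 1.
Roots: {0}.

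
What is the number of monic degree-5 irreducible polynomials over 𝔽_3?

x^(3^5) − x is the product of all monic irreducibles of degree dividing 5; Möbius inversion gives N = (1/5) Σ μ(5/d)·3^d.
Divisors of 5: 1, 5; μ(5/d) for each: -1, 1.
Σ = − 3^1 + 3^5 = 240.
N = 240/5 = 48.

48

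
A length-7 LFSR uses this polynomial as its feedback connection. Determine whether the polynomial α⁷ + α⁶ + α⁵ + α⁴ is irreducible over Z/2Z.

No

Write h(α) = α⁷ + α⁶ + α⁵ + α⁴.
Check for roots in Z/2Z: h(0) = 0 → root; h(1) = 0 → root.
h(0) = 0, so (α) divides h(α); h is reducible.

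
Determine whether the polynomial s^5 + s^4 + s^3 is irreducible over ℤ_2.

No

Write f(s) = s^5 + s^4 + s^3.
Check for roots in ℤ_2: f(0) = 0 → root; f(1) = 1.
f(0) = 0, so (s) divides f(s); f is reducible.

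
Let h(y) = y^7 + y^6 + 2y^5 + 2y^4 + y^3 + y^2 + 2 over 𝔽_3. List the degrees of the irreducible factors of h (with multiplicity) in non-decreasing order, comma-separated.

Roots in 𝔽_3: h(0) = 2; h(1) = 1; h(2) = 2.
Complete factorization: h(y) = (y^7 + y^6 + 2y^5 + 2y^4 + y^3 + y^2 + 2).
Factor degrees with multiplicity: 7 = 7.

7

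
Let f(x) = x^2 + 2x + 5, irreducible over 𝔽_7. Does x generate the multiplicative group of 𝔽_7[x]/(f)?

|GF(7^2)^×| = 7^2 − 1 = 48. Prime factorization: 48 = 2^4·3.
f is primitive ⇔ x has order 48 in GF(7)[x]/(f), i.e. x^(48/q) ≠ 1 for each prime q | 48.
x^(24) mod f = 6.
x^(16) mod f = 4.
None equal 1, so x has full order 48; f is primitive.

Yes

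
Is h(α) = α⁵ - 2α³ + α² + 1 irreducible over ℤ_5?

Check for roots in ℤ_5: h(0) = 1; h(1) = 1; h(2) = 1; h(3) = 4; h(4) = 3.
No roots, so no linear factors.
Degree-2 irreducible divisors: test the 10 monic irreducibles of degree 2 over GF(5).
None of them divide h (all give nonzero remainder).
No irreducible factor of degree ≤ 2 exists, so h is irreducible over GF(5).

Yes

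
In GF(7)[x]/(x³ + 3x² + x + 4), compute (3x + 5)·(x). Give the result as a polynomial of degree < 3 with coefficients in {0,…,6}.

3x^2 + 5x

Multiply in GF(7)[x]: (3x + 5)·(x) = 3x² + 5x.
Reduced: 3x² + 5x.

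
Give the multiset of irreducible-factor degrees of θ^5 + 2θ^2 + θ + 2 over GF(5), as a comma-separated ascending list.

Write h(θ) = θ^5 + 2θ^2 + θ + 2.
Roots in GF(5): h(0) = 2; h(1) = 1; h(2) = 4; h(3) = 1; h(4) = 2.
Complete factorization: h(θ) = (θ^5 + 2θ^2 + θ + 2).
Factor degrees with multiplicity: 5 = 5.

5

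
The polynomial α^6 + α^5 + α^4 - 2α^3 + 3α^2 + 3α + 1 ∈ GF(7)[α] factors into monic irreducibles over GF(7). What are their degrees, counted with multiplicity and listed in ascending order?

1, 2, 3

Write h(α) = α^6 + α^5 + α^4 - 2α^3 + 3α^2 + 3α + 1.
Linear factors from roots: (α - 3).
Complete factorization: h(α) = (α - 3)·(α^2 - 2α + 2)·(α^3 - α^2 + 2α + 1).
Factor degrees with multiplicity: 1 + 2 + 3 = 6.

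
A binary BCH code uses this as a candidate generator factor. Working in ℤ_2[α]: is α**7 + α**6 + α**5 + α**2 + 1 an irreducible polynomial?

Write m(α) = α**7 + α**6 + α**5 + α**2 + 1.
Check for roots in ℤ_2: m(0) = 1; m(1) = 1.
No roots, so no linear factors.
Monic irreducibles of degree 2 over GF(2): α**2 + α + 1.
None of them divide m (all give nonzero remainder).
Monic irreducibles of degree 3 over GF(2): α**3 + α + 1, α**3 + α**2 + 1.
None of them divide m (all give nonzero remainder).
No irreducible factor of degree ≤ 3 exists, so m is irreducible over GF(2).

Yes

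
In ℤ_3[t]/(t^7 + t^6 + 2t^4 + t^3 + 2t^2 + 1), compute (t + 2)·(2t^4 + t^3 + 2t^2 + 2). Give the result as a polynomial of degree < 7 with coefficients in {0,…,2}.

Multiply in ℤ_3[t]: (t + 2)·(2t^4 + t^3 + 2t^2 + 2) = 2t^5 + 2t^4 + t^3 + t^2 + 2t + 1.
Reduced: 2t^5 + 2t^4 + t^3 + t^2 + 2t + 1.

2t^5 + 2t^4 + t^3 + t^2 + 2t + 1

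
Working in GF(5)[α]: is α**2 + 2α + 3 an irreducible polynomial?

Write m(α) = α**2 + 2α + 3.
Check for roots in GF(5): m(0) = 3; m(1) = 1; m(2) = 1; m(3) = 3; m(4) = 2.
No roots. A degree-2 polynomial over a field with no linear factor is irreducible.

Yes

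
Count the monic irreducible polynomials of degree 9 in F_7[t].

The number of monic irreducibles of degree 9 over GF(7) is (1/9)·Σ_{d∣9} μ(9/d) 7^d.
Divisors of 9: 1, 3, 9; μ(9/d) for each: 0, -1, 1.
Σ = − 7^3 + 7^9 = 40353264.
N = 40353264/9 = 4483696.

4483696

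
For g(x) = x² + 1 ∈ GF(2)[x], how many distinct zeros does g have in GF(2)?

Evaluate at each of the 2 elements of GF(2):
g(0) = 1; g(1) = 0 → root.
Roots: {1}.

1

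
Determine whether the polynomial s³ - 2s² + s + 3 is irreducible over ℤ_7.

Write P(s) = s³ - 2s² + s + 3.
Check for roots in ℤ_7: P(0) = 3; P(1) = 3; P(2) = 5; P(3) = 1; P(4) = 4; P(5) = 6; P(6) = 6.
No roots. A degree-3 polynomial over a field with no linear factor is irreducible.

Yes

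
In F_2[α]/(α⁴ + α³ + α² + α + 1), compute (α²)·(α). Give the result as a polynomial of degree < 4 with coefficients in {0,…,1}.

Multiply in F_2[α]: (α²)·(α) = α³.
Reduced: α³.

α^3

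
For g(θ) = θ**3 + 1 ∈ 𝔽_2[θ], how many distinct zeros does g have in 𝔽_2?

Evaluate at each of the 2 elements of 𝔽_2:
g(0) = 1; g(1) = 0 → root.
Roots: {1}.

1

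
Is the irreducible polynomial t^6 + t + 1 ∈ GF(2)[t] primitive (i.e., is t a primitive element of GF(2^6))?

Yes

Write f(t) = t^6 + t + 1.
|GF(2^6)^×| = 2^6 − 1 = 63. Prime factorization: 63 = 3^2·7.
f is primitive ⇔ t has order 63 in GF(2)[t]/(f), i.e. t^(63/q) ≠ 1 for each prime q | 63.
t^(21) mod f = t^5 + t^4 + t^3 + t + 1.
t^(9) mod f = t^4 + t^3.
None equal 1, so t has full order 63; f is primitive.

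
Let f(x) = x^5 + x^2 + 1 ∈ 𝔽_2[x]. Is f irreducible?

Yes

Check for roots in 𝔽_2: f(0) = 1; f(1) = 1.
No roots, so no linear factors.
Monic irreducibles of degree 2 over GF(2): x^2 + x + 1.
None of them divide f (all give nonzero remainder).
No irreducible factor of degree ≤ 2 exists, so f is irreducible over GF(2).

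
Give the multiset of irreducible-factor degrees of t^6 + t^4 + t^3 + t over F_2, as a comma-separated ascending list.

1, 1, 1, 1, 2

Write f(t) = t^6 + t^4 + t^3 + t.
Roots in F_2: f(0) = 0 → root; f(1) = 0 → root.
Linear factors from roots: (t), (t + 1).
Complete factorization: f(t) = (t)·(t + 1)^3·(t^2 + t + 1).
Factor degrees with multiplicity: 1 + 1 + 1 + 1 + 2 = 6.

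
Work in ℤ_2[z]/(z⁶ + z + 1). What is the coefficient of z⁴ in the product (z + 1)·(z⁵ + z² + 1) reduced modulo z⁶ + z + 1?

0

Multiply in ℤ_2[z]: (z + 1)·(z⁵ + z² + 1) = z⁶ + z⁵ + z³ + z² + z + 1.
Reduce using z⁶ ≡ z + 1 (mod z⁶ + z + 1).
Reduced: z⁵ + z³ + z².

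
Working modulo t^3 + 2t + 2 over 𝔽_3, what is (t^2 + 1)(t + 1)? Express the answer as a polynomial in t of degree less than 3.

t^2 + 2t + 2

Multiply in 𝔽_3[t]: (t^2 + 1)·(t + 1) = t^3 + t^2 + t + 1.
Reduce using t^3 ≡ t + 1 (mod t^3 + 2t + 2).
Reduced: t^2 + 2t + 2.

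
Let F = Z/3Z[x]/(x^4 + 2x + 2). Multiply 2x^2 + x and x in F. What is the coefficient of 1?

0

Multiply in Z/3Z[x]: (2x^2 + x)·(x) = 2x^3 + x^2.
Reduced: 2x^3 + x^2.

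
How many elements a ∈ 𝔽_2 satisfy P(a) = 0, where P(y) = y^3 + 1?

Evaluate at each of the 2 elements of 𝔽_2:
P(0) = 1; P(1) = 0 → root.
Roots: {1}.

1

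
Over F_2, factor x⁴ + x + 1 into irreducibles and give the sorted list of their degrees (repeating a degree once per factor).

Write g(x) = x⁴ + x + 1.
Roots in F_2: g(0) = 1; g(1) = 1.
Complete factorization: g(x) = (x⁴ + x + 1).
Factor degrees with multiplicity: 4 = 4.

4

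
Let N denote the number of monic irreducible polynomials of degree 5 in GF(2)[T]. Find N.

6

x^(2^5) − x is the product of all monic irreducibles of degree dividing 5; Möbius inversion gives N = (1/5) Σ μ(5/d)·2^d.
Divisors of 5: 1, 5; μ(5/d) for each: -1, 1.
Σ = − 2^1 + 2^5 = 30.
N = 30/5 = 6.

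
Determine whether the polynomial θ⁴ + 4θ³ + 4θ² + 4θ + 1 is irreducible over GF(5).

Yes

Write P(θ) = θ⁴ + 4θ³ + 4θ² + 4θ + 1.
Check for roots in GF(5): P(0) = 1; P(1) = 4; P(2) = 3; P(3) = 3; P(4) = 3.
No roots, so no linear factors.
Degree-2 irreducible divisors: test the 10 monic irreducibles of degree 2 over GF(5).
None of them divide P (all give nonzero remainder).
No irreducible factor of degree ≤ 2 exists, so P is irreducible over GF(5).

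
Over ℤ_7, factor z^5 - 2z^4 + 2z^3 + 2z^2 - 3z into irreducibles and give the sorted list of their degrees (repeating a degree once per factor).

Write f(z) = z^5 - 2z^4 + 2z^3 + 2z^2 - 3z.
Linear factors from roots: (z), (z - 1), (z + 1).
Complete factorization: f(z) = (z)·(z + 1)·(z - 1)·(z^2 - 2z + 3).
Factor degrees with multiplicity: 1 + 1 + 1 + 2 = 5.

1, 1, 1, 2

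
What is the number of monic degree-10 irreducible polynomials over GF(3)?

5880

By the necklace-counting formula, N_3(10) = (1/10) Σ_{d|10} μ(10/d)·3^d.
Divisors of 10: 1, 2, 5, 10; μ(10/d) for each: 1, -1, -1, 1.
Σ = 3^1 − 3^2 − 3^5 + 3^10 = 58800.
N = 58800/10 = 5880.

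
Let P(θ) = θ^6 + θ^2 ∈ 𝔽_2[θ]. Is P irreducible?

No

Check for roots in 𝔽_2: P(0) = 0 → root; P(1) = 0 → root.
P(0) = 0, so (θ) divides P(θ); P is reducible.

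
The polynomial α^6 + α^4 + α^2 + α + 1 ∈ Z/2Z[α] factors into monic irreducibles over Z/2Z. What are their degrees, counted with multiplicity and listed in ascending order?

6

Write h(α) = α^6 + α^4 + α^2 + α + 1.
Roots in Z/2Z: h(0) = 1; h(1) = 1.
Complete factorization: h(α) = (α^6 + α^4 + α^2 + α + 1).
Factor degrees with multiplicity: 6 = 6.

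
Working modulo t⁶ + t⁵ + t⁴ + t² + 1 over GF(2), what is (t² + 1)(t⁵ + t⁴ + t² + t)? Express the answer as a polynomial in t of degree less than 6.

t^2

Multiply in GF(2)[t]: (t² + 1)·(t⁵ + t⁴ + t² + t) = t⁷ + t⁶ + t⁵ + t³ + t² + t.
Reduce using t⁶ ≡ t⁵ + t⁴ + t² + 1 (mod t⁶ + t⁵ + t⁴ + t² + 1).
Reduced: t².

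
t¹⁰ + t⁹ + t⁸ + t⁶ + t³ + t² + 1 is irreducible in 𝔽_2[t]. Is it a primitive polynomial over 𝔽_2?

Yes

Write f(t) = t¹⁰ + t⁹ + t⁸ + t⁶ + t³ + t² + 1.
|GF(2^10)^×| = 2^10 − 1 = 1023. Prime factorization: 1023 = 3·11·31.
f is primitive ⇔ t has order 1023 in GF(2)[t]/(f), i.e. t^(1023/q) ≠ 1 for each prime q | 1023.
t^(341) mod f = t⁹ + t⁷ + t⁶ + t⁵.
t^(93) mod f = t⁸ + t⁷ + t⁵ + t² + 1.
t^(33) mod f = t⁷ + t⁶ + t².
None equal 1, so t has full order 1023; f is primitive.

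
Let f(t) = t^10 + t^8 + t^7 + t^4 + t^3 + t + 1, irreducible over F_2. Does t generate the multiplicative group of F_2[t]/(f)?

|GF(2^10)^×| = 2^10 − 1 = 1023. Prime factorization: 1023 = 3·11·31.
f is primitive ⇔ t has order 1023 in GF(2)[t]/(f), i.e. t^(1023/q) ≠ 1 for each prime q | 1023.
t^(341) mod f = 1
t^(93) mod f = t^9 + t^7 + t^2.
t^(33) mod f = t^7 + t^6 + t^4 + t^3 + t^2 + t + 1.
Since t^(341) = 1, the order of t divides 341 < 1023; not primitive.

No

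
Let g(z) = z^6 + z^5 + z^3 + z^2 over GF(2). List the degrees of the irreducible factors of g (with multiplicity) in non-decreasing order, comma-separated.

Roots in GF(2): g(0) = 0 → root; g(1) = 0 → root.
Linear factors from roots: (z), (z + 1).
Complete factorization: g(z) = (z)^2·(z + 1)^2·(z^2 + z + 1).
Factor degrees with multiplicity: 1 + 1 + 1 + 1 + 2 = 6.

1, 1, 1, 1, 2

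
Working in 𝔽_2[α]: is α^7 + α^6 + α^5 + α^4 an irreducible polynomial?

Write P(α) = α^7 + α^6 + α^5 + α^4.
Check for roots in 𝔽_2: P(0) = 0 → root; P(1) = 0 → root.
P(0) = 0, so (α) divides P(α); P is reducible.

No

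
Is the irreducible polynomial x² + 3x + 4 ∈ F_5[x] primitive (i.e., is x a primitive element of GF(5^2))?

No

Write f(x) = x² + 3x + 4.
|GF(5^2)^×| = 5^2 − 1 = 24. Prime factorization: 24 = 2^3·3.
f is primitive ⇔ x has order 24 in GF(5)[x]/(f), i.e. x^(24/q) ≠ 1 for each prime q | 24.
x^(12) mod f = 1
x^(8) mod f = 3x + 4.
Since x^(12) = 1, the order of x divides 12 < 24; not primitive.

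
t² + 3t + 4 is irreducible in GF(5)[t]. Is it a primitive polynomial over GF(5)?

No

Write f(t) = t² + 3t + 4.
|GF(5^2)^×| = 5^2 − 1 = 24. Prime factorization: 24 = 2^3·3.
f is primitive ⇔ t has order 24 in GF(5)[t]/(f), i.e. t^(24/q) ≠ 1 for each prime q | 24.
t^(12) mod f = 1
t^(8) mod f = 3t + 4.
Since t^(12) = 1, the order of t divides 12 < 24; not primitive.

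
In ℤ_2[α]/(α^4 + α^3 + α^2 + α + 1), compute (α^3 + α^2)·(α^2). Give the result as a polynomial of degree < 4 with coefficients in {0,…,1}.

α^3 + α^2 + α

Multiply in ℤ_2[α]: (α^3 + α^2)·(α^2) = α^5 + α^4.
Reduce using α^4 ≡ α^3 + α^2 + α + 1 (mod α^4 + α^3 + α^2 + α + 1).
Reduced: α^3 + α^2 + α.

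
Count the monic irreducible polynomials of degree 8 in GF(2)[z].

30

Gauss's count: N_{2}(8) = (1/8) Σ_{d|8} μ(8/d)·2^d.
Divisors of 8: 1, 2, 4, 8; μ(8/d) for each: 0, 0, -1, 1.
Σ = − 2^4 + 2^8 = 240.
N = 240/8 = 30.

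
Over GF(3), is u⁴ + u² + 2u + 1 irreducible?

Write h(u) = u⁴ + u² + 2u + 1.
Check for roots in GF(3): h(0) = 1; h(1) = 2; h(2) = 1.
No roots, so no linear factors.
Monic irreducibles of degree 2 over GF(3): u² + 1, u² + u + 2, u² + 2u + 2.
None of them divide h (all give nonzero remainder).
No irreducible factor of degree ≤ 2 exists, so h is irreducible over GF(3).

Yes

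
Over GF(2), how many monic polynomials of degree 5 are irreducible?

6

x^(2^5) − x is the product of all monic irreducibles of degree dividing 5; Möbius inversion gives N = (1/5) Σ μ(5/d)·2^d.
Divisors of 5: 1, 5; μ(5/d) for each: -1, 1.
Σ = − 2^1 + 2^5 = 30.
N = 30/5 = 6.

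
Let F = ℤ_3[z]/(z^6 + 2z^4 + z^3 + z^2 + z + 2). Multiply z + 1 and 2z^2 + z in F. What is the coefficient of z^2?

Multiply in ℤ_3[z]: (z + 1)·(2z^2 + z) = 2z^3 + z.
Reduced: 2z^3 + z.

0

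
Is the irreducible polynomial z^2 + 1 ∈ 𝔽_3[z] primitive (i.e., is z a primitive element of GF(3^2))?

No

Write f(z) = z^2 + 1.
|GF(3^2)^×| = 3^2 − 1 = 8. Prime factorization: 8 = 2^3.
f is primitive ⇔ z has order 8 in GF(3)[z]/(f), i.e. z^(8/q) ≠ 1 for each prime q | 8.
z^(4) mod f = 1
Since z^(4) = 1, the order of z divides 4 < 8; not primitive.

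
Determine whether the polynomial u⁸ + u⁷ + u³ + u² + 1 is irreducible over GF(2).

Yes

Write g(u) = u⁸ + u⁷ + u³ + u² + 1.
Check for roots in GF(2): g(0) = 1; g(1) = 1.
No roots, so no linear factors.
Monic irreducibles of degree 2 over GF(2): u² + u + 1.
None of them divide g (all give nonzero remainder).
Monic irreducibles of degree 3 over GF(2): u³ + u + 1, u³ + u² + 1.
None of them divide g (all give nonzero remainder).
Monic irreducibles of degree 4 over GF(2): u⁴ + u + 1, u⁴ + u³ + 1, u⁴ + u³ + u² + u + 1.
None of them divide g (all give nonzero remainder).
No irreducible factor of degree ≤ 4 exists, so g is irreducible over GF(2).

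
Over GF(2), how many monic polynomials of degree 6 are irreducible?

9

The number of monic irreducibles of degree 6 over GF(2) is (1/6)·Σ_{d∣6} μ(6/d) 2^d.
Divisors of 6: 1, 2, 3, 6; μ(6/d) for each: 1, -1, -1, 1.
Σ = 2^1 − 2^2 − 2^3 + 2^6 = 54.
N = 54/6 = 9.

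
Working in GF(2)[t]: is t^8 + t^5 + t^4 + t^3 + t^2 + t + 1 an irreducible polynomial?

Write P(t) = t^8 + t^5 + t^4 + t^3 + t^2 + t + 1.
Check for roots in GF(2): P(0) = 1; P(1) = 1.
No roots, so no linear factors.
Monic irreducibles of degree 2 over GF(2): t^2 + t + 1.
None of them divide P (all give nonzero remainder).
Monic irreducibles of degree 3 over GF(2): t^3 + t + 1, t^3 + t^2 + 1.
None of them divide P (all give nonzero remainder).
Monic irreducibles of degree 4 over GF(2): t^4 + t + 1, t^4 + t^3 + 1, t^4 + t^3 + t^2 + t + 1.
None of them divide P (all give nonzero remainder).
No irreducible factor of degree ≤ 4 exists, so P is irreducible over GF(2).

Yes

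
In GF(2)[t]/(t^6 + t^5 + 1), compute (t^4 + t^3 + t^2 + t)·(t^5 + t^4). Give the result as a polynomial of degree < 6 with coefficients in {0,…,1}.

t^3 + t^2 + t + 1

Multiply in GF(2)[t]: (t^4 + t^3 + t^2 + t)·(t^5 + t^4) = t^9 + t^5.
Reduce using t^6 ≡ t^5 + 1 (mod t^6 + t^5 + 1).
Reduced: t^3 + t^2 + t + 1.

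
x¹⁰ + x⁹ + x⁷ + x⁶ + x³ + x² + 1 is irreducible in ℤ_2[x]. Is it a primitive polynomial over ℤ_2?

No

Write f(x) = x¹⁰ + x⁹ + x⁷ + x⁶ + x³ + x² + 1.
|GF(2^10)^×| = 2^10 − 1 = 1023. Prime factorization: 1023 = 3·11·31.
f is primitive ⇔ x has order 1023 in GF(2)[x]/(f), i.e. x^(1023/q) ≠ 1 for each prime q | 1023.
x^(341) mod f = 1
x^(93) mod f = x⁸ + x⁷ + x⁶ + x⁵ + x⁴ + x² + x + 1.
x^(33) mod f = x⁹ + x⁵ + x³ + x + 1.
Since x^(341) = 1, the order of x divides 341 < 1023; not primitive.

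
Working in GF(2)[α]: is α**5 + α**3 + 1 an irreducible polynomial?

Write g(α) = α**5 + α**3 + 1.
Check for roots in GF(2): g(0) = 1; g(1) = 1.
No roots, so no linear factors.
Monic irreducibles of degree 2 over GF(2): α**2 + α + 1.
None of them divide g (all give nonzero remainder).
No irreducible factor of degree ≤ 2 exists, so g is irreducible over GF(2).

Yes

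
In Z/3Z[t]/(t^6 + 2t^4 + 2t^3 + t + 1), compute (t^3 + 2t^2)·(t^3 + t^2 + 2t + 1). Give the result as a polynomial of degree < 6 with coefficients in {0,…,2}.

2t^4 + 2t^2 + 2t + 2

Multiply in Z/3Z[t]: (t^3 + 2t^2)·(t^3 + t^2 + 2t + 1) = t^6 + t^4 + 2t^3 + 2t^2.
Reduce using t^6 ≡ t^4 + t^3 + 2t + 2 (mod t^6 + 2t^4 + 2t^3 + t + 1).
Reduced: 2t^4 + 2t^2 + 2t + 2.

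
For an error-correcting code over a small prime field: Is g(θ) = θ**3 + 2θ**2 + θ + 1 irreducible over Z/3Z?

Yes

Check for roots in Z/3Z: g(0) = 1; g(1) = 2; g(2) = 1.
No roots. A degree-3 polynomial over a field with no linear factor is irreducible.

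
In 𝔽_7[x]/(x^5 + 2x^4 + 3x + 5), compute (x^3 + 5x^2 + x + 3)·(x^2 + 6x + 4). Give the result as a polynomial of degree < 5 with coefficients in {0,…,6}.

Multiply in 𝔽_7[x]: (x^3 + 5x^2 + x + 3)·(x^2 + 6x + 4) = x^5 + 4x^4 + x^2 + x + 5.
Reduce using x^5 ≡ 5x^4 + 4x + 2 (mod x^5 + 2x^4 + 3x + 5).
Reduced: 2x^4 + x^2 + 5x.

2x^4 + x^2 + 5x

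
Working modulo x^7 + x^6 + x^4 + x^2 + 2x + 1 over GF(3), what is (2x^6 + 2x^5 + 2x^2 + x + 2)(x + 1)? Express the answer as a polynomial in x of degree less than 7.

2x^6 + 2x^5 + x^4 + 2x^3 + x^2 + 2x

Multiply in GF(3)[x]: (2x^6 + 2x^5 + 2x^2 + x + 2)·(x + 1) = 2x^7 + x^6 + 2x^5 + 2x^3 + 2.
Reduce using x^7 ≡ 2x^6 + 2x^4 + 2x^2 + x + 2 (mod x^7 + x^6 + x^4 + x^2 + 2x + 1).
Reduced: 2x^6 + 2x^5 + x^4 + 2x^3 + x^2 + 2x.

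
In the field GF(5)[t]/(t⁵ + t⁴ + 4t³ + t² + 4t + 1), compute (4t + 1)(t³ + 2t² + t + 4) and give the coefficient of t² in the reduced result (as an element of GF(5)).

1

Multiply in GF(5)[t]: (4t + 1)·(t³ + 2t² + t + 4) = 4t⁴ + 4t³ + t² + 2t + 4.
Reduced: 4t⁴ + 4t³ + t² + 2t + 4.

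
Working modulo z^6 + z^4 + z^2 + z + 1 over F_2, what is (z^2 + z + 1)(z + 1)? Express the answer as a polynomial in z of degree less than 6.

Multiply in F_2[z]: (z^2 + z + 1)·(z + 1) = z^3 + 1.
Reduced: z^3 + 1.

z^3 + 1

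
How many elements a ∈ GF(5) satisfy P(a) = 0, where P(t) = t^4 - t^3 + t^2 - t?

4

Evaluate at each of the 5 elements of GF(5):
P(0) = 0 → root; P(1) = 0 → root; P(2) = 0 → root; P(3) = 0 → root; P(4) = 4.
Roots: {0, 1, 2, 3}.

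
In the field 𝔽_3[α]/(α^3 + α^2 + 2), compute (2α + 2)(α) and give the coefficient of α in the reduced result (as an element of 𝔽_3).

2

Multiply in 𝔽_3[α]: (2α + 2)·(α) = 2α^2 + 2α.
Reduced: 2α^2 + 2α.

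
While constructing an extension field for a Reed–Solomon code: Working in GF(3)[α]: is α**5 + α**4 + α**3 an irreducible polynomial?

Write h(α) = α**5 + α**4 + α**3.
Check for roots in GF(3): h(0) = 0 → root; h(1) = 0 → root; h(2) = 2.
h(0) = 0, so (α) divides h(α); h is reducible.

No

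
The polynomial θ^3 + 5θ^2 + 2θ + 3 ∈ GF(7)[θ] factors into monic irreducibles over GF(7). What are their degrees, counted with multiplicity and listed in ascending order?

1, 2

Write f(θ) = θ^3 + 5θ^2 + 2θ + 3.
Linear factors from roots: (θ + 5).
Complete factorization: f(θ) = (θ + 5)·(θ^2 + 2).
Factor degrees with multiplicity: 1 + 2 = 3.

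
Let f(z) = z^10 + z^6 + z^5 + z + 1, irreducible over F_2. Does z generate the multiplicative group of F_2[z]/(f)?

No

|GF(2^10)^×| = 2^10 − 1 = 1023. Prime factorization: 1023 = 3·11·31.
f is primitive ⇔ z has order 1023 in GF(2)[z]/(f), i.e. z^(1023/q) ≠ 1 for each prime q | 1023.
z^(341) mod f = 1
z^(93) mod f = z^6 + z^5 + z^3 + z.
z^(33) mod f = z^9 + z^8 + z^6 + z^4 + z^3 + 1.
Since z^(341) = 1, the order of z divides 341 < 1023; not primitive.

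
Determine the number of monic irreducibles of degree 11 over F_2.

186

By the necklace-counting formula, N_2(11) = (1/11) Σ_{d|11} μ(11/d)·2^d.
Divisors of 11: 1, 11; μ(11/d) for each: -1, 1.
Σ = − 2^1 + 2^11 = 2046.
N = 2046/11 = 186.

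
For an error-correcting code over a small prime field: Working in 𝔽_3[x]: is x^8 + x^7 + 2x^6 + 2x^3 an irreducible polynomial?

Write g(x) = x^8 + x^7 + 2x^6 + 2x^3.
Check for roots in 𝔽_3: g(0) = 0 → root; g(1) = 0 → root; g(2) = 0 → root.
g(0) = 0, so (x) divides g(x); g is reducible.

No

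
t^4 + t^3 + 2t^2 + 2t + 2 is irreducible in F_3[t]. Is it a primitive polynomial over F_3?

Write f(t) = t^4 + t^3 + 2t^2 + 2t + 2.
|GF(3^4)^×| = 3^4 − 1 = 80. Prime factorization: 80 = 2^4·5.
f is primitive ⇔ t has order 80 in GF(3)[t]/(f), i.e. t^(80/q) ≠ 1 for each prime q | 80.
t^(40) mod f = 2.
t^(16) mod f = t^2 + t.
None equal 1, so t has full order 80; f is primitive.

Yes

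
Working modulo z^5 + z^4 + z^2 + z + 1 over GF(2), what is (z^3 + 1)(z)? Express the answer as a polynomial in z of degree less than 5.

z^4 + z

Multiply in GF(2)[z]: (z^3 + 1)·(z) = z^4 + z.
Reduced: z^4 + z.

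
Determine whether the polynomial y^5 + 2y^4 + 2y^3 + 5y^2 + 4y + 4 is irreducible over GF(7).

No

Write f(y) = y^5 + 2y^4 + 2y^3 + 5y^2 + 4y + 4.
Check for roots in GF(7): f(0) = 4; f(1) = 4; f(2) = 0 → root; f(3) = 2; f(4) = 0 → root; f(5) = 0 → root; f(6) = 4.
f(2) = 0, so (y − 2) divides f(y); f is reducible.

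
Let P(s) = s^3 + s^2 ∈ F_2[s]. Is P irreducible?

No

Check for roots in F_2: P(0) = 0 → root; P(1) = 0 → root.
P(0) = 0, so (s) divides P(s); P is reducible.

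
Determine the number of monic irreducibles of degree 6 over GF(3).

116

The number of monic irreducibles of degree 6 over GF(3) is (1/6)·Σ_{d∣6} μ(6/d) 3^d.
Divisors of 6: 1, 2, 3, 6; μ(6/d) for each: 1, -1, -1, 1.
Σ = 3^1 − 3^2 − 3^3 + 3^6 = 696.
N = 696/6 = 116.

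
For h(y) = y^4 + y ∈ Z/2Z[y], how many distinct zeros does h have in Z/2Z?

Evaluate at each of the 2 elements of Z/2Z:
h(0) = 0 → root; h(1) = 0 → root.
Roots: {0, 1}.

2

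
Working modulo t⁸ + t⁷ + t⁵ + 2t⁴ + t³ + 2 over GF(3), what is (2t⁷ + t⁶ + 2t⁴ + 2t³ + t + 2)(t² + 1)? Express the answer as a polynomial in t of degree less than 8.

t^6 + 2t^5 + 2t^4 + t^3 + 2t^2 + 1

Multiply in GF(3)[t]: (2t⁷ + t⁶ + 2t⁴ + 2t³ + t + 2)·(t² + 1) = 2t⁹ + t⁸ + 2t⁷ + 2t⁵ + 2t⁴ + 2t² + t + 2.
Reduce using t⁸ ≡ 2t⁷ + 2t⁵ + t⁴ + 2t³ + 1 (mod t⁸ + t⁷ + t⁵ + 2t⁴ + t³ + 2).
Reduced: t⁶ + 2t⁵ + 2t⁴ + t³ + 2t² + 1.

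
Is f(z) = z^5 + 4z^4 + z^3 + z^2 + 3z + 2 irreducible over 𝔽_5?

Check for roots in 𝔽_5: f(0) = 2; f(1) = 2; f(2) = 1; f(3) = 4; f(4) = 2.
No roots, so no linear factors.
Degree-2 irreducible divisors: test the 10 monic irreducibles of degree 2 over GF(5).
None of them divide f (all give nonzero remainder).
No irreducible factor of degree ≤ 2 exists, so f is irreducible over GF(5).

Yes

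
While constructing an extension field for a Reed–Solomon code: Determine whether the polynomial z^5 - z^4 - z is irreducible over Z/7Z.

Write m(z) = z^5 - z^4 - z.
Check for roots in Z/7Z: m(0) = 0 → root; m(1) = 6; m(2) = 0 → root; m(3) = 5; m(4) = 1; m(5) = 3; m(6) = 6.
m(0) = 0, so (z) divides m(z); m is reducible.

No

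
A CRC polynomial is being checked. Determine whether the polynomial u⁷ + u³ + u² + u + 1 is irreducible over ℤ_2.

Write m(u) = u⁷ + u³ + u² + u + 1.
Check for roots in ℤ_2: m(0) = 1; m(1) = 1.
No roots, so no linear factors.
Monic irreducibles of degree 2 over GF(2): u² + u + 1.
None of them divide m (all give nonzero remainder).
Monic irreducibles of degree 3 over GF(2): u³ + u + 1, u³ + u² + 1.
None of them divide m (all give nonzero remainder).
No irreducible factor of degree ≤ 3 exists, so m is irreducible over GF(2).

Yes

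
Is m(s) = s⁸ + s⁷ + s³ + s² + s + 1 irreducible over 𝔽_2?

Check for roots in 𝔽_2: m(0) = 1; m(1) = 0 → root.
m(1) = 0, so (s − 1) divides m(s); m is reducible.

No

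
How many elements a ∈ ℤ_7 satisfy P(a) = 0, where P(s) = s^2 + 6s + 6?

0

Evaluate at each of the 7 elements of ℤ_7:
P(0) = 6; P(1) = 6; P(2) = 1; P(3) = 5; P(4) = 4; P(5) = 5; P(6) = 1.
No element is a root.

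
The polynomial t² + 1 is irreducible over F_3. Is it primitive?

Write f(t) = t² + 1.
|GF(3^2)^×| = 3^2 − 1 = 8. Prime factorization: 8 = 2^3.
f is primitive ⇔ t has order 8 in GF(3)[t]/(f), i.e. t^(8/q) ≠ 1 for each prime q | 8.
t^(4) mod f = 1
Since t^(4) = 1, the order of t divides 4 < 8; not primitive.

No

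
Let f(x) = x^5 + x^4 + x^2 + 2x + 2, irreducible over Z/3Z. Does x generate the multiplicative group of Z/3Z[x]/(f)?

No

|GF(3^5)^×| = 3^5 − 1 = 242. Prime factorization: 242 = 2·11^2.
f is primitive ⇔ x has order 242 in GF(3)[x]/(f), i.e. x^(242/q) ≠ 1 for each prime q | 242.
x^(121) mod f = 1
x^(22) mod f = x^4 + 2x^3 + 2.
Since x^(121) = 1, the order of x divides 121 < 242; not primitive.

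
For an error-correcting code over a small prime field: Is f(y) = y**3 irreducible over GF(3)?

Check for roots in GF(3): f(0) = 0 → root; f(1) = 1; f(2) = 2.
f(0) = 0, so (y) divides f(y); f is reducible.

No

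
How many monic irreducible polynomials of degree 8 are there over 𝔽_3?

810

x^(3^8) − x is the product of all monic irreducibles of degree dividing 8; Möbius inversion gives N = (1/8) Σ μ(8/d)·3^d.
Divisors of 8: 1, 2, 4, 8; μ(8/d) for each: 0, 0, -1, 1.
Σ = − 3^4 + 3^8 = 6480.
N = 6480/8 = 810.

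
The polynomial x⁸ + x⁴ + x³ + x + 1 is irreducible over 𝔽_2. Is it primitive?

Write f(x) = x⁸ + x⁴ + x³ + x + 1.
|GF(2^8)^×| = 2^8 − 1 = 255. Prime factorization: 255 = 3·5·17.
f is primitive ⇔ x has order 255 in GF(2)[x]/(f), i.e. x^(255/q) ≠ 1 for each prime q | 255.
x^(85) mod f = x⁷ + x⁵ + x⁴ + x³ + x² + 1.
x^(51) mod f = 1
x^(15) mod f = x⁵ + x³ + x² + x + 1.
Since x^(51) = 1, the order of x divides 51 < 255; not primitive.

No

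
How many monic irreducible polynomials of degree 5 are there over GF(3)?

The number of monic irreducibles of degree 5 over GF(3) is (1/5)·Σ_{d∣5} μ(5/d) 3^d.
Divisors of 5: 1, 5; μ(5/d) for each: -1, 1.
Σ = − 3^1 + 3^5 = 240.
N = 240/5 = 48.

48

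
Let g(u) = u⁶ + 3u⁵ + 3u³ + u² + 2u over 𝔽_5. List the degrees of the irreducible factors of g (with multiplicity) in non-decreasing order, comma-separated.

Roots in 𝔽_5: g(0) = 0 → root; g(1) = 0 → root; g(2) = 2; g(3) = 4; g(4) = 4.
Linear factors from roots: (u), (u + 4).
Complete factorization: g(u) = (u)·(u + 4)·(u² + 3)·(u² + 4u + 1).
Factor degrees with multiplicity: 1 + 1 + 2 + 2 = 6.

1, 1, 2, 2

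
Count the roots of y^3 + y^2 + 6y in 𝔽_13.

3

Write h(y) = y^3 + y^2 + 6y.
Evaluate at each of the 13 elements of 𝔽_13:
h(0) = 0 → root; h(1) = 8; h(2) = 11; h(3) = 2; h(4) = 0 → root; h(5) = 11; h(6) = 2; h(7) = 5; h(8) = 0 → root; h(9) = 6; h(10) = 3; h(11) = 10; h(12) = 7.
Roots: {0, 4, 8}.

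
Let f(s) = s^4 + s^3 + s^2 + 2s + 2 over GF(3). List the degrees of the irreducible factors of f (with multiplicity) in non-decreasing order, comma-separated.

Roots in GF(3): f(0) = 2; f(1) = 1; f(2) = 1.
Complete factorization: f(s) = (s^4 + s^3 + s^2 + 2s + 2).
Factor degrees with multiplicity: 4 = 4.

4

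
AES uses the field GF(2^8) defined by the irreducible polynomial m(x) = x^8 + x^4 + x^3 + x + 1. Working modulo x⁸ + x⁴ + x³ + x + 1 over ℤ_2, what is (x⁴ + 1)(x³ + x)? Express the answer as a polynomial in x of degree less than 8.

Multiply in ℤ_2[x]: (x⁴ + 1)·(x³ + x) = x⁷ + x⁵ + x³ + x.
Reduced: x⁷ + x⁵ + x³ + x.

x^7 + x^5 + x^3 + x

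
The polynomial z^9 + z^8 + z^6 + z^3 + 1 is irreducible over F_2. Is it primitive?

No

Write f(z) = z^9 + z^8 + z^6 + z^3 + 1.
|GF(2^9)^×| = 2^9 − 1 = 511. Prime factorization: 511 = 7·73.
f is primitive ⇔ z has order 511 in GF(2)[z]/(f), i.e. z^(511/q) ≠ 1 for each prime q | 511.
z^(73) mod f = 1
z^(7) mod f = z^7.
Since z^(73) = 1, the order of z divides 73 < 511; not primitive.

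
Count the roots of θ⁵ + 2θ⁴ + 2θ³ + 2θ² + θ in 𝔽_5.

4

Write h(θ) = θ⁵ + 2θ⁴ + 2θ³ + 2θ² + θ.
Evaluate at each of the 5 elements of 𝔽_5:
h(0) = 0 → root; h(1) = 3; h(2) = 0 → root; h(3) = 0 → root; h(4) = 0 → root.
Roots: {0, 2, 3, 4}.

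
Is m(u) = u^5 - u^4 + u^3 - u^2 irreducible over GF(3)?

Check for roots in GF(3): m(0) = 0 → root; m(1) = 0 → root; m(2) = 2.
m(0) = 0, so (u) divides m(u); m is reducible.

No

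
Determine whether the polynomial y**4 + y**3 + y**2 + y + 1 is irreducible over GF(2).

Yes

Write m(y) = y**4 + y**3 + y**2 + y + 1.
Check for roots in GF(2): m(0) = 1; m(1) = 1.
No roots, so no linear factors.
Monic irreducibles of degree 2 over GF(2): y**2 + y + 1.
None of them divide m (all give nonzero remainder).
No irreducible factor of degree ≤ 2 exists, so m is irreducible over GF(2).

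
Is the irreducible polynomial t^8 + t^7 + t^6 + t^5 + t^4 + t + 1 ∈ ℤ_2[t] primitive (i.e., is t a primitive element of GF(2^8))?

No

Write f(t) = t^8 + t^7 + t^6 + t^5 + t^4 + t + 1.
|GF(2^8)^×| = 2^8 − 1 = 255. Prime factorization: 255 = 3·5·17.
f is primitive ⇔ t has order 255 in GF(2)[t]/(f), i.e. t^(255/q) ≠ 1 for each prime q | 255.
t^(85) mod f = t^6 + t^5 + t^4.
t^(51) mod f = 1
t^(15) mod f = t^7 + t^4 + t^3 + 1.
Since t^(51) = 1, the order of t divides 51 < 255; not primitive.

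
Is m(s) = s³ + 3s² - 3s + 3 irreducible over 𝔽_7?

Yes

Check for roots in 𝔽_7: m(0) = 3; m(1) = 4; m(2) = 3; m(3) = 6; m(4) = 5; m(5) = 6; m(6) = 1.
No roots. A degree-3 polynomial over a field with no linear factor is irreducible.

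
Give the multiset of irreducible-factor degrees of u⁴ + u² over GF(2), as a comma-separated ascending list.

1, 1, 1, 1

Write g(u) = u⁴ + u².
Roots in GF(2): g(0) = 0 → root; g(1) = 0 → root.
Linear factors from roots: (u), (u + 1).
Complete factorization: g(u) = (u)^2·(u + 1)^2.
Factor degrees with multiplicity: 1 + 1 + 1 + 1 = 4.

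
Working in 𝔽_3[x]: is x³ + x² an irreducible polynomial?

No

Write m(x) = x³ + x².
Check for roots in 𝔽_3: m(0) = 0 → root; m(1) = 2; m(2) = 0 → root.
m(0) = 0, so (x) divides m(x); m is reducible.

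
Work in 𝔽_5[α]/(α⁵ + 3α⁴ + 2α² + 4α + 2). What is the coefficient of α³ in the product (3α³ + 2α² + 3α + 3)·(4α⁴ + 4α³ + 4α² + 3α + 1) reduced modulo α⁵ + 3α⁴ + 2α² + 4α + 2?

2

Multiply in 𝔽_5[α]: (3α³ + 2α² + 3α + 3)·(4α⁴ + 4α³ + 4α² + 3α + 1) = 2α⁷ + 2α⁵ + α⁴ + 3α³ + 3α² + 2α + 3.
Reduce using α⁵ ≡ 2α⁴ + 3α² + α + 3 (mod α⁵ + 3α⁴ + 2α² + 4α + 2).
Reduced: 2α⁴ + 2α³ + 3α² + 4α + 3.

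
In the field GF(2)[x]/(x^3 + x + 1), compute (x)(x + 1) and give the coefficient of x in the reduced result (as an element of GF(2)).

1

Multiply in GF(2)[x]: (x)·(x + 1) = x^2 + x.
Reduced: x^2 + x.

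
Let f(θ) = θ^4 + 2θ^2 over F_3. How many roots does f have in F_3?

3

Evaluate at each of the 3 elements of F_3:
f(0) = 0 → root; f(1) = 0 → root; f(2) = 0 → root.
Roots: {0, 1, 2}.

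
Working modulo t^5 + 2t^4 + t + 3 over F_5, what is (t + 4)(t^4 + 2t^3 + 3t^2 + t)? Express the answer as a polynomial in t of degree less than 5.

Multiply in F_5[t]: (t + 4)·(t^4 + 2t^3 + 3t^2 + t) = t^5 + t^4 + t^3 + 3t^2 + 4t.
Reduce using t^5 ≡ 3t^4 + 4t + 2 (mod t^5 + 2t^4 + t + 3).
Reduced: 4t^4 + t^3 + 3t^2 + 3t + 2.

4t^4 + t^3 + 3t^2 + 3t + 2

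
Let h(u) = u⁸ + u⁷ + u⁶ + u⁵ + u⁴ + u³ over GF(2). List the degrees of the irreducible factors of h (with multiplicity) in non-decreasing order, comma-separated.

Roots in GF(2): h(0) = 0 → root; h(1) = 0 → root.
Linear factors from roots: (u), (u + 1).
Complete factorization: h(u) = (u + 1)·(u)^3·(u² + u + 1)^2.
Factor degrees with multiplicity: 1 + 1 + 1 + 1 + 2 + 2 = 8.

1, 1, 1, 1, 2, 2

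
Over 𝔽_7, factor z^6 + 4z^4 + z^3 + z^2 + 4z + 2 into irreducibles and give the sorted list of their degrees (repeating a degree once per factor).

6

Write g(z) = z^6 + 4z^4 + z^3 + z^2 + 4z + 2.
Complete factorization: g(z) = (z^6 + 4z^4 + z^3 + z^2 + 4z + 2).
Factor degrees with multiplicity: 6 = 6.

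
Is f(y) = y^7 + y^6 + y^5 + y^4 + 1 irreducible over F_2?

Yes

Check for roots in F_2: f(0) = 1; f(1) = 1.
No roots, so no linear factors.
Monic irreducibles of degree 2 over GF(2): y^2 + y + 1.
None of them divide f (all give nonzero remainder).
Monic irreducibles of degree 3 over GF(2): y^3 + y + 1, y^3 + y^2 + 1.
None of them divide f (all give nonzero remainder).
No irreducible factor of degree ≤ 3 exists, so f is irreducible over GF(2).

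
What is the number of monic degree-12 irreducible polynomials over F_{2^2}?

1397740

Gauss's count: N_{4}(12) = (1/12) Σ_{d|12} μ(12/d)·4^d.
Divisors of 12: 1, 2, 3, 4, 6, 12; μ(12/d) for each: 0, 1, 0, -1, -1, 1.
Σ = 4^2 − 4^4 − 4^6 + 4^12 = 16772880.
N = 16772880/12 = 1397740.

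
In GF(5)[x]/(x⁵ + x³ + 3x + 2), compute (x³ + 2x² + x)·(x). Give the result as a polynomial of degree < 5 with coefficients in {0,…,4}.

x^4 + 2x^3 + x^2

Multiply in GF(5)[x]: (x³ + 2x² + x)·(x) = x⁴ + 2x³ + x².
Reduced: x⁴ + 2x³ + x².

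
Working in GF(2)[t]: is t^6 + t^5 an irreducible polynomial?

No

Write m(t) = t^6 + t^5.
Check for roots in GF(2): m(0) = 0 → root; m(1) = 0 → root.
m(0) = 0, so (t) divides m(t); m is reducible.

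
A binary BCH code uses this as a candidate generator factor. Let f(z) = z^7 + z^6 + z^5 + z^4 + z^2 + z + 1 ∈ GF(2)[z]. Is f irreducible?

Yes

Check for roots in GF(2): f(0) = 1; f(1) = 1.
No roots, so no linear factors.
Monic irreducibles of degree 2 over GF(2): z^2 + z + 1.
None of them divide f (all give nonzero remainder).
Monic irreducibles of degree 3 over GF(2): z^3 + z + 1, z^3 + z^2 + 1.
None of them divide f (all give nonzero remainder).
No irreducible factor of degree ≤ 3 exists, so f is irreducible over GF(2).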